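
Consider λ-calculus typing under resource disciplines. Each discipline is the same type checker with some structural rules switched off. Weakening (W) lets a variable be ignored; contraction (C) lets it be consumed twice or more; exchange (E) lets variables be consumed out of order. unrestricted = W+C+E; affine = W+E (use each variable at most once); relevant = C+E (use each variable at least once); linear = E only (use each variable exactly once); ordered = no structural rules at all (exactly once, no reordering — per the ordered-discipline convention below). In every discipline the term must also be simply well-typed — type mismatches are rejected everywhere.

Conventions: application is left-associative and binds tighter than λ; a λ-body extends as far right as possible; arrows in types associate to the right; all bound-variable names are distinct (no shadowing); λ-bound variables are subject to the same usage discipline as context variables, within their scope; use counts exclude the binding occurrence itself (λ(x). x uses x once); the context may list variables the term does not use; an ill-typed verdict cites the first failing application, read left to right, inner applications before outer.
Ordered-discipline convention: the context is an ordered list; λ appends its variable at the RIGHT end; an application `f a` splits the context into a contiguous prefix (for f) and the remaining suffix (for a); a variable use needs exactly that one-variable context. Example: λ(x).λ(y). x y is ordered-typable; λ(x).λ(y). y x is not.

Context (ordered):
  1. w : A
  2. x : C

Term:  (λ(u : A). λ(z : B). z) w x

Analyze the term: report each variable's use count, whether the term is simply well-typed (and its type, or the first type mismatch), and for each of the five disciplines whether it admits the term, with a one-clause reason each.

variable uses: w ×1, x ×1, u (λ-bound) ×0, z (λ-bound) ×1
left-to-right use order: z, w, x
typing: ill-typed: argument of type C where B is required
ordered: ✗, not simply typable
linear: ✗, fails simple typing
affine: ✗, a type mismatch blocks all five
relevant: ✗, the type mismatch rejects it
unrestricted: ✗, not simply typable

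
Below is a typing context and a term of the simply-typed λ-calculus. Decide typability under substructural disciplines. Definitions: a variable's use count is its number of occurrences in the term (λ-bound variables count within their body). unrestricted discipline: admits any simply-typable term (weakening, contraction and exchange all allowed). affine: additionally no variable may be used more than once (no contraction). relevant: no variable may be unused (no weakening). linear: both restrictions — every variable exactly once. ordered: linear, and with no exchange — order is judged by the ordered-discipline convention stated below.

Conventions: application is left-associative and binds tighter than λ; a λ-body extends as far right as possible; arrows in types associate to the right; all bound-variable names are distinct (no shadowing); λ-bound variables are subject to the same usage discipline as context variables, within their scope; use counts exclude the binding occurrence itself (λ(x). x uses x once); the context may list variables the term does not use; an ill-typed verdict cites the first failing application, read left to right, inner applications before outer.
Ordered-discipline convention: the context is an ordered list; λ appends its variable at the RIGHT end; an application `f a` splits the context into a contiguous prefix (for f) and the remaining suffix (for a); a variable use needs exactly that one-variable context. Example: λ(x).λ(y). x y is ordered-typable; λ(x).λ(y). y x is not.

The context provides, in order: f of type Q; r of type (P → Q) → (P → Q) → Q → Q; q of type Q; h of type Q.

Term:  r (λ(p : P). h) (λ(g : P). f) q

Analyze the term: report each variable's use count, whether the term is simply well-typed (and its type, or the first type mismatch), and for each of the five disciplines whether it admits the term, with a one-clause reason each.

variable uses: f=1, r=1, q=1, h=1, p (bound)=0, g (bound)=0
use order (left to right): r, h, f, q
typing: ✓ — Q
ordered ✗ (p, g left unused)
linear ✗ (p, g left unused)
affine ✓ (at most one use each (f, r, q, h, p, g))
relevant ✗ (p, g left unused)
unrestricted ✓ (type-checks (Q) and nothing is barred)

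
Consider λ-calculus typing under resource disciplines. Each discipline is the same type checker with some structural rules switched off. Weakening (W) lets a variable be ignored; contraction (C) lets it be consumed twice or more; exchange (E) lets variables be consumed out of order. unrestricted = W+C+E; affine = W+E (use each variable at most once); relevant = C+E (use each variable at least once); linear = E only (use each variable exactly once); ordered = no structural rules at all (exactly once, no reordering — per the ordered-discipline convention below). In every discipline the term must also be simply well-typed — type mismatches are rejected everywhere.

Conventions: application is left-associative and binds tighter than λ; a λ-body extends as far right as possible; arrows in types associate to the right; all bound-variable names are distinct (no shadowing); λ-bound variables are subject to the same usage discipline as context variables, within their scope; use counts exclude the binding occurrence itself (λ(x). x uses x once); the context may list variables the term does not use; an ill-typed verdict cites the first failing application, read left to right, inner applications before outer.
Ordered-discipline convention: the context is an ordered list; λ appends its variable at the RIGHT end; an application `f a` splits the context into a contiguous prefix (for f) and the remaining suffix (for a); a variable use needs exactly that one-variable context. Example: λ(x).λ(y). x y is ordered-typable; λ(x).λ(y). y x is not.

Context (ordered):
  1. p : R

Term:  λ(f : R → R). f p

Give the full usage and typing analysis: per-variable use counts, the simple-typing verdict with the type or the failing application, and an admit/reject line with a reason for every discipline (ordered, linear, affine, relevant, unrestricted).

counts: p=1, f (bound)=1
uses in reading order: f, p
typing: ✓ — (R → R) → R
ordered: ✗ — no contiguous prefix/suffix split fits f, p
linear: ✓ — p, f: one use apiece
affine: ✓ — at most one use each (p, f)
relevant: ✓ — every one of p, f appears
unrestricted: ✓ — well-typed at (R → R) → R; no restrictions here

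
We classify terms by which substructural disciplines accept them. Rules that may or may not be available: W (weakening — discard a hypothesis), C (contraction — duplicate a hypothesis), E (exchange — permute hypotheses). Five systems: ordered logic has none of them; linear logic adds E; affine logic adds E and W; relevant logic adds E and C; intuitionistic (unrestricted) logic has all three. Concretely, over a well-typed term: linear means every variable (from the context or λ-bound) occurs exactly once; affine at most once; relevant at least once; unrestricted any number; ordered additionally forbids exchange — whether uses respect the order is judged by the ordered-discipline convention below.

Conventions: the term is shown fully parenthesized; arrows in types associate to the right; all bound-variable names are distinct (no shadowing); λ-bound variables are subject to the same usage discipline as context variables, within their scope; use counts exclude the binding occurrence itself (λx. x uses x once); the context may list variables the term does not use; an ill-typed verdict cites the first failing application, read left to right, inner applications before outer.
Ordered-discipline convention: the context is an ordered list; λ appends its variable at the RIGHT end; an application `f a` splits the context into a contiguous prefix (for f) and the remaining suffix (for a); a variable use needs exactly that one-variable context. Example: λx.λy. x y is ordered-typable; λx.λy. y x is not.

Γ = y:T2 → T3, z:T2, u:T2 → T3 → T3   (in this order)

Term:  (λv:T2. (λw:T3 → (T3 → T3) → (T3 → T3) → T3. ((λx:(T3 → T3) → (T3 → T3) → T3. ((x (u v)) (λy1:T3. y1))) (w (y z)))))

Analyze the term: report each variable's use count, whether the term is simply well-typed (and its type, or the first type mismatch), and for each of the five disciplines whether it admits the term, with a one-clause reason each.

variable uses: y: 1, z: 1, u: 1, v [bound]: 1, w [bound]: 1, x [bound]: 1, y1 [bound]: 1
use order (left to right): x, u, v, y1, w, y, z
typing: well-typed — term : T2 → (T3 → (T3 → T3) → (T3 → T3) → T3) → T3
ordered: ✗ — no ordered split (uses run x, u, v, y1, w, y, z)
linear: ✓ — single use per variable (y, z, u, v, w, x, y1)
affine: ✓ — at most one use each (y, z, u, v, w, x, y1)
relevant: ✓ — none of y, z, u, v, w, x, y1 goes unused
unrestricted: ✓ — typability at T2 → (T3 → (T3 → T3) → (T3 → T3) → T3) → T3 is all that's needed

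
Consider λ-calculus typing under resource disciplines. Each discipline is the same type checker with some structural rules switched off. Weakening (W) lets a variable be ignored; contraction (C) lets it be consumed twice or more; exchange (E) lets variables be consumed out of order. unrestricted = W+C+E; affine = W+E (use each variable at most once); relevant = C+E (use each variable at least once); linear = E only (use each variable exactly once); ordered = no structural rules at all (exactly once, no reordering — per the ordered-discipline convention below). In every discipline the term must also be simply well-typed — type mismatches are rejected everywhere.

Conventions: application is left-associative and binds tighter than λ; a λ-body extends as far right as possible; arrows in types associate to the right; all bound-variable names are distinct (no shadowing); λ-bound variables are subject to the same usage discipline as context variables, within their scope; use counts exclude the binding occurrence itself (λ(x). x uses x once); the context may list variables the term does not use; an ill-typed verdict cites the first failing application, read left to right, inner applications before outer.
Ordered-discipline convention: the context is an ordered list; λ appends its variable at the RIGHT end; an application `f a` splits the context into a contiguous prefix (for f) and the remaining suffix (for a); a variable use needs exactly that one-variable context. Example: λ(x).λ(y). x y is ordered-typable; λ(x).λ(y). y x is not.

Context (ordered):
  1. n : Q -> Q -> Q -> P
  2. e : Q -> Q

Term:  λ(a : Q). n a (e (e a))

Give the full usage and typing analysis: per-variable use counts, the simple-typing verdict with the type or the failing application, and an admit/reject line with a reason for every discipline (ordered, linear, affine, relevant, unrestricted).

counts: n=1; e=2; a [bound]=2
order of uses: n, a, e, e, a
typing: ✓ — Q -> Q -> P
ordered: ✗ — uses contraction: e ×2, a ×2
linear: ✗ — uses contraction: e ×2, a ×2
affine: ✗ — uses contraction: e ×2, a ×2
relevant: ✓ — at least one use each (n, e, a)
unrestricted: ✓ — simply typable at Q -> Q -> P; W, C, E all held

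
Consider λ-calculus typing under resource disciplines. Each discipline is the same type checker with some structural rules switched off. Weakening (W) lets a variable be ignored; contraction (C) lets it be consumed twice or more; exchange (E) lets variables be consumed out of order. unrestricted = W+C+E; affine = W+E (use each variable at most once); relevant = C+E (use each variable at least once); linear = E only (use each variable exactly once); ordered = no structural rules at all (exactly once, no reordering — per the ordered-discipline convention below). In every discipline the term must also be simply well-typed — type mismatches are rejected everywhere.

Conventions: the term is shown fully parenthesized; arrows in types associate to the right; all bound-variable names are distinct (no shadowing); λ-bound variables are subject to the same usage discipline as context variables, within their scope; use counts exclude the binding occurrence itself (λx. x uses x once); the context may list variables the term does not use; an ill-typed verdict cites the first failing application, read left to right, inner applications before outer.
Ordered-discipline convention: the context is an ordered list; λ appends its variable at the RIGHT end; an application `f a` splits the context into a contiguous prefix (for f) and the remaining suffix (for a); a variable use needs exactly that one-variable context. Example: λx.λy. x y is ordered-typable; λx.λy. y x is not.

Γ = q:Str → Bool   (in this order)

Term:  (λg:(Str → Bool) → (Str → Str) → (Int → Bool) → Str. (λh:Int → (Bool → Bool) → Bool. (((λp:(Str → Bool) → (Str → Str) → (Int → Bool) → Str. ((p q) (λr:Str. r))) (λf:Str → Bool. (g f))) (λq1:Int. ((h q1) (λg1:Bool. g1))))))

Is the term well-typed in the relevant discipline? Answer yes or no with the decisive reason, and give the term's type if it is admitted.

yes — q, g, h, p, r, f, q1, g1: all used, weakening unneeded; term : ((Str → Bool) → (Str → Str) → (Int → Bool) → Str) → (Int → (Bool → Bool) → Bool) → Str
use counts: q: 1, g (λ-bound): 1, h (λ-bound): 1, p (λ-bound): 1, r (λ-bound): 1, f (λ-bound): 1, q1 (λ-bound): 1, g1 (λ-bound): 1
order of uses: p, q, r, g, f, h, q1, g1
typing: well-typed at ((Str → Bool) → (Str → Str) → (Int → Bool) → Str) → (Int → (Bool → Bool) → Bool) → Str
across the five disciplines: ordered ✗ · linear ✓ · affine ✓ · relevant ✓ · unrestricted ✓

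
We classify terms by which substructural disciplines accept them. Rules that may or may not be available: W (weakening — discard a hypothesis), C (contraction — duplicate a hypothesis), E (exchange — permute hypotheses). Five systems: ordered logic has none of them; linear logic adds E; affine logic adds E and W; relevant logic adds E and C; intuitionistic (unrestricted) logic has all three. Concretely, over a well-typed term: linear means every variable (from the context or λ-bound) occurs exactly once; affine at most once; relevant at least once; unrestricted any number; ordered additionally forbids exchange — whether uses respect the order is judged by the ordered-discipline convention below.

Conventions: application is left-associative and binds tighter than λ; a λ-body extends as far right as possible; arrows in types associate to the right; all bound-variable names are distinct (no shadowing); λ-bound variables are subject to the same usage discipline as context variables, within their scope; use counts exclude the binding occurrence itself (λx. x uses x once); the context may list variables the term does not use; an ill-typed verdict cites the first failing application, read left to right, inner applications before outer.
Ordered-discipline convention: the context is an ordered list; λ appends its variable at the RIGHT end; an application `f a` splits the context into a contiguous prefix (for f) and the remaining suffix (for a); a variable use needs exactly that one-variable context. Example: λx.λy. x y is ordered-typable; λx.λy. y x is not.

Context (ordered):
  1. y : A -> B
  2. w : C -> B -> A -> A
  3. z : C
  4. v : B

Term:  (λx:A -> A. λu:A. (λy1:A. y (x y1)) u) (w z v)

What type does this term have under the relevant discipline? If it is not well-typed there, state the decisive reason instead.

term : A -> B
use counts: y: 1; w: 1; z: 1; v: 1; x [bound]: 1; u [bound]: 1; y1 [bound]: 1
order of uses: y, x, y1, u, w, z, v
typing: ✓ — A -> B
all disciplines: ordered ✓, linear ✓, affine ✓, relevant ✓, unrestricted ✓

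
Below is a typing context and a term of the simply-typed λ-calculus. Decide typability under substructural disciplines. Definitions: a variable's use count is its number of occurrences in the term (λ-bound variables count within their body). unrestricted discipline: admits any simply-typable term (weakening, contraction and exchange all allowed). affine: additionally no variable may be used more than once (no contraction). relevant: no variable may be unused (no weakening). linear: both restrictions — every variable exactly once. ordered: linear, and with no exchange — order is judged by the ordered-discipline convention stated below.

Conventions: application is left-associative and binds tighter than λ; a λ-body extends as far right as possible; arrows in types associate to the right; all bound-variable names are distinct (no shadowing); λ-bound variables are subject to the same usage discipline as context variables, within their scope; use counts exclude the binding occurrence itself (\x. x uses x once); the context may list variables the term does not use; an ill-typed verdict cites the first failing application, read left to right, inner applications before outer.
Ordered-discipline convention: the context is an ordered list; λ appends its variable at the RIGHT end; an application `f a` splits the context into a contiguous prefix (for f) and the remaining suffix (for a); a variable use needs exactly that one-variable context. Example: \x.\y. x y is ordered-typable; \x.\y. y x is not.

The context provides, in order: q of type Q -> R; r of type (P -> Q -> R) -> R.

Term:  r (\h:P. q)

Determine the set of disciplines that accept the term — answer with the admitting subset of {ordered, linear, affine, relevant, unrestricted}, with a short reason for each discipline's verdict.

admitted in: affine, unrestricted
usage: q=1, r=1, h (λ-bound)=0
left-to-right use order: r, q
typing: ✓ — R
ordered: ✗, h never used (weakening)
linear: ✗, h never used (weakening)
affine: ✓, none of q, r, h used more than once
relevant: ✗, h never used (weakening)
unrestricted: ✓, typability at R is all that's needed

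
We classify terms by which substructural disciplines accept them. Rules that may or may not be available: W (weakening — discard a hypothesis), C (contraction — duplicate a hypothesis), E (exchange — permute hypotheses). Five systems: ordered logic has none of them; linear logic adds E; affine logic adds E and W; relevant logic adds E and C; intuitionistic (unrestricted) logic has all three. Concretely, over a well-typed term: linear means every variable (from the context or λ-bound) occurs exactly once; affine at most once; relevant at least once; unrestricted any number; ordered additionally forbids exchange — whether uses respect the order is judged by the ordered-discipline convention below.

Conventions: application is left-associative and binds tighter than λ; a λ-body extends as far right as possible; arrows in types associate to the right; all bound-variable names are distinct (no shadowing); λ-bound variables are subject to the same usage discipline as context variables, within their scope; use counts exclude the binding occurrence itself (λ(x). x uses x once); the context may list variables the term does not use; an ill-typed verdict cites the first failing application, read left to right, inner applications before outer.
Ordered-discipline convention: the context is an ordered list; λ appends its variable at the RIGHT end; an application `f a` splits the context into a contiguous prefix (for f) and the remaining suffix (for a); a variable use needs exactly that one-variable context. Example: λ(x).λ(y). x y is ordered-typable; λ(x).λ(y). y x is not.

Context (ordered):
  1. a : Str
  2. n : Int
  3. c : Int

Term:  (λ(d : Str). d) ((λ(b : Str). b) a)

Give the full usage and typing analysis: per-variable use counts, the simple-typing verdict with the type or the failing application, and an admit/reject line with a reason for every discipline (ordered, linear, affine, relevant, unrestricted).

counts: a=1, n=0, c=0, d (bound)=1, b (bound)=1
uses in reading order: d, b, a
typing: ✓ — Str
ordered: ✗ — n, c never used (weakening)
linear: ✗ — n, c never used (weakening)
affine: ✓ — none of a, n, c, d, b used more than once
relevant: ✗ — n, c never used (weakening)
unrestricted: ✓ — typability at Str is all that's needed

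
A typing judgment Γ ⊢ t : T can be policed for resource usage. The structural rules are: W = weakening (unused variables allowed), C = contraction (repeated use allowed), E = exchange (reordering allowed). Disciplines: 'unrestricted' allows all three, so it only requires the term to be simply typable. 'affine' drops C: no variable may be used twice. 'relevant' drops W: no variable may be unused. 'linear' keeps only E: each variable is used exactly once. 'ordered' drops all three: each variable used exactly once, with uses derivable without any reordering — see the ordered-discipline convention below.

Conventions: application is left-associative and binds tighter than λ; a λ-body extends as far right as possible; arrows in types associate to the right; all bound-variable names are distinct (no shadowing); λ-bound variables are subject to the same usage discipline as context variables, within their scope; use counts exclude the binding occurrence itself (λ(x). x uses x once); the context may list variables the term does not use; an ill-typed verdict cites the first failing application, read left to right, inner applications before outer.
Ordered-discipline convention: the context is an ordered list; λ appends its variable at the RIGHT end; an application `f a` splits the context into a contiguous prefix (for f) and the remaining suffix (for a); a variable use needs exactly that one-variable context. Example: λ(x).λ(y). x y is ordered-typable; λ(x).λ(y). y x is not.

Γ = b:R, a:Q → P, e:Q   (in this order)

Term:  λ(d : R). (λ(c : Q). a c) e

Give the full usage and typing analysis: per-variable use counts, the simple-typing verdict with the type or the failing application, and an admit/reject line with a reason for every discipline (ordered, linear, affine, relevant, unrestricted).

variable uses: b: 0; a: 1; e: 1; d (λ-bound): 0; c (λ-bound): 1
order of uses: a, c, e
typing: the term checks, with type R → P
ordered: ✗ — unused: b, d — weakening required
linear: ✗ — unused: b, d — weakening required
affine: ✓ — none of b, a, e, d, c used more than once
relevant: ✗ — unused: b, d — weakening required
unrestricted: ✓ — type-checks (R → P) and nothing is barred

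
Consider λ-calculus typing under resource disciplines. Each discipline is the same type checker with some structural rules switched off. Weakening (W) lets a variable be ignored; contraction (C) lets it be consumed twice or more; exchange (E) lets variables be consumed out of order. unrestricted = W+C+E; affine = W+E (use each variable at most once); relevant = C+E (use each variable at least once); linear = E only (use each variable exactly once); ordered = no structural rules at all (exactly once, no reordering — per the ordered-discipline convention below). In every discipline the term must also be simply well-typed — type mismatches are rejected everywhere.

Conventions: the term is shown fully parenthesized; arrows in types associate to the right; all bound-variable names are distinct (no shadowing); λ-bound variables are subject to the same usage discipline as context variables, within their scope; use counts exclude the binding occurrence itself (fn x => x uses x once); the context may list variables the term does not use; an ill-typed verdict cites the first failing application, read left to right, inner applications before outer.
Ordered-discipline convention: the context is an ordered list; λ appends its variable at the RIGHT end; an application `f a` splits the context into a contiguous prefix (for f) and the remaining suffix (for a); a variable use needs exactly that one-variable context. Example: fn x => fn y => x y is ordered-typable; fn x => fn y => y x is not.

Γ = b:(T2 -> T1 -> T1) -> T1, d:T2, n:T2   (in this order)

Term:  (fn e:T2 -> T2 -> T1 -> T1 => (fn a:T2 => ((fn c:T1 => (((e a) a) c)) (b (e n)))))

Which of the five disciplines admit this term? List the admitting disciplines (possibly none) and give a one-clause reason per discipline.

admitted by: unrestricted
usage: b: 1×; d: 0×; n: 1×; e (bound): 2×; a (bound): 2×; c (bound): 1×
left-to-right use order: e, a, a, c, b, e, n
typing: well-typed — term : (T2 -> T2 -> T1 -> T1) -> T2 -> T1
ordered: ✗, e ×2, a ×2 used more than once (contraction); unused: d — weakening required
linear: ✗, e ×2, a ×2 used more than once (contraction); unused: d — weakening required
affine: ✗, e ×2, a ×2 used more than once (contraction)
relevant: ✗, unused: d — weakening required
unrestricted: ✓, simply typable at (T2 -> T2 -> T1 -> T1) -> T2 -> T1; W, C, E all held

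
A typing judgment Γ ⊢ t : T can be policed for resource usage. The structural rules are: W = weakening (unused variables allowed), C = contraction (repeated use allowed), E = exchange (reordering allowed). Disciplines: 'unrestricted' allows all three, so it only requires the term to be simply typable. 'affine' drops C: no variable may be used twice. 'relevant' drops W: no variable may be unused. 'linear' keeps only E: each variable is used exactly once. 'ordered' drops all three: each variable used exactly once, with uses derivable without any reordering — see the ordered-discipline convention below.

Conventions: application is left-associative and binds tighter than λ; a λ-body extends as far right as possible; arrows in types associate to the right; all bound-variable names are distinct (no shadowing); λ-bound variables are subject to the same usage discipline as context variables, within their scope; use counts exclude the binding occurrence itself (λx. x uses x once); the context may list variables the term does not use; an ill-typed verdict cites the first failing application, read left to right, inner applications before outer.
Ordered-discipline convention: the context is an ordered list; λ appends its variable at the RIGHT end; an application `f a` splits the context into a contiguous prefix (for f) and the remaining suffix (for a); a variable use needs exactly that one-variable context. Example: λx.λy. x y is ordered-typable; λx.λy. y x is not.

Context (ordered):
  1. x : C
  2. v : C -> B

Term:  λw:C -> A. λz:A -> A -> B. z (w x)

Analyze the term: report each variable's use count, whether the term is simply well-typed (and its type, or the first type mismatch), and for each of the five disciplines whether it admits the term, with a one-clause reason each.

counts: x: 1, v: 0, w [bound]: 1, z [bound]: 1
left-to-right use order: z, w, x
typing: ✓ — (C -> A) -> (A -> A -> B) -> A -> B
ordered: ✗, v never used (weakening)
linear: ✗, v never used (weakening)
affine: ✓, x, v, w, z: no repeats, contraction unneeded
relevant: ✗, v never used (weakening)
unrestricted: ✓, simply typable at (C -> A) -> (A -> A -> B) -> A -> B; W, C, E all held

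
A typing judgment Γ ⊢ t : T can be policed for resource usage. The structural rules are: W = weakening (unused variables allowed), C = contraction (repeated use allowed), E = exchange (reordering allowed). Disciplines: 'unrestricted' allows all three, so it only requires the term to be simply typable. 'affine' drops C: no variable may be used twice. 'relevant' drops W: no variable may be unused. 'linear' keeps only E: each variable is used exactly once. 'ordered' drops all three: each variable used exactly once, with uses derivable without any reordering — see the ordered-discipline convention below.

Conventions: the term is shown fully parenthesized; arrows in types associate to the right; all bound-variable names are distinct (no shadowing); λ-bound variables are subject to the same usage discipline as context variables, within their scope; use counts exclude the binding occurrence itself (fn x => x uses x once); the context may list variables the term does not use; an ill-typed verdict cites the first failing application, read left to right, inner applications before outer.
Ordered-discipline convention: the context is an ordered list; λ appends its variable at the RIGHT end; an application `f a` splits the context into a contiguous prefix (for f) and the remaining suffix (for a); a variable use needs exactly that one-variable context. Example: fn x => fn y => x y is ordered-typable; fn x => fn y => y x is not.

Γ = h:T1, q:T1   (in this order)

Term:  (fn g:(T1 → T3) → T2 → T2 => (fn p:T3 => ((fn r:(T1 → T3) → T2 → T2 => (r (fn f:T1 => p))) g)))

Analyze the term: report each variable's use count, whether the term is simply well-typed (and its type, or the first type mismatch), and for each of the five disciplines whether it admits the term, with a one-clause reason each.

variable uses: h: 0, q: 0, g (λ-bound): 1, p (λ-bound): 1, r (λ-bound): 1, f (λ-bound): 0
uses in reading order: r, p, g
typing: ✓ — ((T1 → T3) → T2 → T2) → T3 → T2 → T2
ordered: ✗, h, q, f never used (weakening)
linear: ✗, h, q, f never used (weakening)
affine: ✓, at most one use each (h, q, g, p, r, f)
relevant: ✗, h, q, f never used (weakening)
unrestricted: ✓, simply typable at ((T1 → T3) → T2 → T2) → T3 → T2 → T2; W, C, E all held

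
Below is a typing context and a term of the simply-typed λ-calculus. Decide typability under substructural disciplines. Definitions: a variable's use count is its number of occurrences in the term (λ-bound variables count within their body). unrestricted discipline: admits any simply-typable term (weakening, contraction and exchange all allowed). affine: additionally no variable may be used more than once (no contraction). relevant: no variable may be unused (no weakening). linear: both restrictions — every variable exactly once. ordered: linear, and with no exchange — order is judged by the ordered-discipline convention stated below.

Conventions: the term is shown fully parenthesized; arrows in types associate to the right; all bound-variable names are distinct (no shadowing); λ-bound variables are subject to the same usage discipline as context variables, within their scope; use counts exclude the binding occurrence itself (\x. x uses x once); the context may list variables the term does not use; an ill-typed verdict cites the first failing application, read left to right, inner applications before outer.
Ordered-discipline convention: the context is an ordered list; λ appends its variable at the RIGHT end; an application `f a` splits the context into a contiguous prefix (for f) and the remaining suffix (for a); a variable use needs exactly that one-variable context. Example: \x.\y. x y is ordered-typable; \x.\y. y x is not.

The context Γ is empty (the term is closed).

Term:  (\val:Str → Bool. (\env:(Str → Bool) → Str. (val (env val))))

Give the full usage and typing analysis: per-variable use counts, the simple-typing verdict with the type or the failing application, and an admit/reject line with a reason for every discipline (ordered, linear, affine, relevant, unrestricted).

variable uses: val (bound): 2, env (bound): 1
use order (left to right): val, env, val
typing: well-typed at (Str → Bool) → ((Str → Bool) → Str) → Bool
ordered: ✗, uses contraction: val ×2
linear: ✗, uses contraction: val ×2
affine: ✗, uses contraction: val ×2
relevant: ✓, at least one use each (val, env)
unrestricted: ✓, type-checks ((Str → Bool) → ((Str → Bool) → Str) → Bool) and nothing is barred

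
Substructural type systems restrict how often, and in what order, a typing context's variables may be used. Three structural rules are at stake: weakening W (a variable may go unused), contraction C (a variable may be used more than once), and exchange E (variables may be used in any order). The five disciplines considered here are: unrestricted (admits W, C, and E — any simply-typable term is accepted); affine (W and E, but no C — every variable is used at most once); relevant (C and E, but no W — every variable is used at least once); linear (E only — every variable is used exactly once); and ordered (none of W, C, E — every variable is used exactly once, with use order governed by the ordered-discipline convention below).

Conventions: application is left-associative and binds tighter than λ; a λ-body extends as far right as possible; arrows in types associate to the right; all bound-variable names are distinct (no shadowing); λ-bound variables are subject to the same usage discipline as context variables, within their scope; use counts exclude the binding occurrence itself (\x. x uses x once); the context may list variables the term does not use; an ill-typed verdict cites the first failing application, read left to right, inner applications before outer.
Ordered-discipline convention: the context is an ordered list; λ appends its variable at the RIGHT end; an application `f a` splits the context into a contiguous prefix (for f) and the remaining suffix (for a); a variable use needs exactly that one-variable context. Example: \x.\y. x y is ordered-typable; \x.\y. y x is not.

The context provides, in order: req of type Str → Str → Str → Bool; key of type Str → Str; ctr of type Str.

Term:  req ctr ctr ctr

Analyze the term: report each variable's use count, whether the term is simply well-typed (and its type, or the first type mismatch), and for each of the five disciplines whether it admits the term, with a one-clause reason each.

counts: req: 1, key: 0, ctr: 3
order of uses: req, ctr, ctr, ctr
typing: ✓ — Bool
ordered ✗ (ctr ×3 used more than once (contraction); key never used (weakening))
linear ✗ (ctr ×3 used more than once (contraction); key never used (weakening))
affine ✗ (ctr ×3 used more than once (contraction))
relevant ✗ (key never used (weakening))
unrestricted ✓ (well-typed at Bool; no restrictions here)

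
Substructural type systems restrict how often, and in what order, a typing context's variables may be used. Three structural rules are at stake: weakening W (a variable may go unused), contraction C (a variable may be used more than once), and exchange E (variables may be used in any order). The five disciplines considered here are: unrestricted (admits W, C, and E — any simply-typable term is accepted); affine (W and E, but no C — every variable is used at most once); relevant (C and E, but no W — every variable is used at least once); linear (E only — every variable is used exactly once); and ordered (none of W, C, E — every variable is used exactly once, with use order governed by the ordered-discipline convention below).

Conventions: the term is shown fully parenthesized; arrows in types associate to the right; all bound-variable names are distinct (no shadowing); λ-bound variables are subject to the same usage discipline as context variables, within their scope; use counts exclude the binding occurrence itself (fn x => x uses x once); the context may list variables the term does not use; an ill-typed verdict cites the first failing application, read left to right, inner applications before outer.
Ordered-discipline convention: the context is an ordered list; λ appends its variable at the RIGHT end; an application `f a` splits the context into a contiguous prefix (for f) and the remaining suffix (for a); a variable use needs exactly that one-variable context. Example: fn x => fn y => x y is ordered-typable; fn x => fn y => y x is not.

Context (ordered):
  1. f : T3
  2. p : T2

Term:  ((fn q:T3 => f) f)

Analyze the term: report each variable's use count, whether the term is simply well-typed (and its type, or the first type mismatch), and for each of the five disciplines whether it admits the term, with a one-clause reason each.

variable uses: f: 2, p: 0, q (λ-bound): 0
uses in reading order: f, f
typing: well-typed at T3
ordered: ✗ — uses contraction: f ×2; unused: p, q — weakening required
linear: ✗ — uses contraction: f ×2; unused: p, q — weakening required
affine: ✗ — uses contraction: f ×2
relevant: ✗ — unused: p, q — weakening required
unrestricted: ✓ — type-checks (T3) and nothing is barred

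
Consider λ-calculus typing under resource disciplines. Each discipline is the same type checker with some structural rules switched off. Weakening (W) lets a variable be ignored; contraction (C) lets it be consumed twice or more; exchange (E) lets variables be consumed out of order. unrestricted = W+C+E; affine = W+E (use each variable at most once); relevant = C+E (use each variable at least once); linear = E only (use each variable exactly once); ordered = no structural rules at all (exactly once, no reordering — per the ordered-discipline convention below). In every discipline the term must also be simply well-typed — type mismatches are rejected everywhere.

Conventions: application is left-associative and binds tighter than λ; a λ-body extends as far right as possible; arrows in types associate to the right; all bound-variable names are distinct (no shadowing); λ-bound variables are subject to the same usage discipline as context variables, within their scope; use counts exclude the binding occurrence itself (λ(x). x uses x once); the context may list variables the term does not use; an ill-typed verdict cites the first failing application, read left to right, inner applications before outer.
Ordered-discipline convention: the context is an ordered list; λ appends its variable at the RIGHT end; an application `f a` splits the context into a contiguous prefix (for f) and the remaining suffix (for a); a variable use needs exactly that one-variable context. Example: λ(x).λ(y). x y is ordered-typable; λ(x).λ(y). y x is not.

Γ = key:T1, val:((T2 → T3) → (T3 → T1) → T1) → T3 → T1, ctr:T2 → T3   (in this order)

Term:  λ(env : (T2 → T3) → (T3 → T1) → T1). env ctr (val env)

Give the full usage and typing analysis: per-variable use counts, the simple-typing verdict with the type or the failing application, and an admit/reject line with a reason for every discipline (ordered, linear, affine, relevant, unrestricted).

usage: key=0; val=1; ctr=1; env (bound)=2
uses in reading order: env, ctr, val, env
typing: ✓ — ((T2 → T3) → (T3 → T1) → T1) → T1
ordered ✗ (uses contraction: env ×2; key left unused)
linear ✗ (uses contraction: env ×2; key left unused)
affine ✗ (uses contraction: env ×2)
relevant ✗ (key left unused)
unrestricted ✓ (typability at ((T2 → T3) → (T3 → T1) → T1) → T1 is all that's needed)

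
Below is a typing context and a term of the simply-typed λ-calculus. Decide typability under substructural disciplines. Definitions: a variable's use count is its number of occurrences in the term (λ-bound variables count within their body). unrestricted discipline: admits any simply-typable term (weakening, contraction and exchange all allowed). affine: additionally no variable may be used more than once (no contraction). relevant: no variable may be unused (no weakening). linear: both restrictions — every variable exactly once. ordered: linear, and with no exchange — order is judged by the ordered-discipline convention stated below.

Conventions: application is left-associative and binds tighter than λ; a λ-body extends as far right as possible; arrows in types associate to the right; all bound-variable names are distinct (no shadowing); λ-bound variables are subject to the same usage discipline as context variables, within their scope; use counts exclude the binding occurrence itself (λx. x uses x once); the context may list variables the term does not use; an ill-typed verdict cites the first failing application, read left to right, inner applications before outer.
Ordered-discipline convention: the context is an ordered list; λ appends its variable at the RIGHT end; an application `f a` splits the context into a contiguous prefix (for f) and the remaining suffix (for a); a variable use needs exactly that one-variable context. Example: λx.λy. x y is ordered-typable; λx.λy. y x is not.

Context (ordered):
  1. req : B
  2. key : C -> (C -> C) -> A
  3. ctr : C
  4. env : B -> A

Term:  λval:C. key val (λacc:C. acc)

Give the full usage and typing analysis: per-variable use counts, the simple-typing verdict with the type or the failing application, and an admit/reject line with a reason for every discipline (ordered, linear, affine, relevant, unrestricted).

variable uses: req ×0; key ×1; ctr ×0; env ×0; val [bound] ×1; acc [bound] ×1
left-to-right use order: key, val, acc
typing: well-typed at C -> A
ordered: ✗ — req, ctr, env never used (weakening)
linear: ✗ — req, ctr, env never used (weakening)
affine: ✓ — req, key, ctr, env, val, acc: no repeats, contraction unneeded
relevant: ✗ — req, ctr, env never used (weakening)
unrestricted: ✓ — type-checks (C -> A) and nothing is barred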